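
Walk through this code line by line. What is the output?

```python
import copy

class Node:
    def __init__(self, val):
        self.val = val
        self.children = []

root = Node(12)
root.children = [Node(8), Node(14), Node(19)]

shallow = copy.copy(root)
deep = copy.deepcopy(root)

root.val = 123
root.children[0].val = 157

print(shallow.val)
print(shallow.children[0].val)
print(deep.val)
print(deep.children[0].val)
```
12
157
12
8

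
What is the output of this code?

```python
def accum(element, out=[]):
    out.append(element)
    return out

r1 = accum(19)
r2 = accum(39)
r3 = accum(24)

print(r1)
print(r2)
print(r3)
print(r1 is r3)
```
[19, 39, 24]
[19, 39, 24]
[19, 39, 24]
True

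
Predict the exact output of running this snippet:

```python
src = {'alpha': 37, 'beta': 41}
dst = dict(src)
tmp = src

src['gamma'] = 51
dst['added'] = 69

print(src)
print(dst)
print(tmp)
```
{'alpha': 37, 'beta': 41, 'gamma': 51}
{'alpha': 37, 'beta': 41, 'added': 69}
{'alpha': 37, 'beta': 41, 'gamma': 51}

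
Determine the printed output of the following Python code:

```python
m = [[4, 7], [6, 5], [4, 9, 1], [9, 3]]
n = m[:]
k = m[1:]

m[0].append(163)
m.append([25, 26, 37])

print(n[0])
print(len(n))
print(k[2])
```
[4, 7, 163]
4
[9, 3]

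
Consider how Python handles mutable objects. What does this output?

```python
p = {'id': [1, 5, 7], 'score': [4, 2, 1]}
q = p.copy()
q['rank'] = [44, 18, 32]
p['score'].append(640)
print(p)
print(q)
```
{'id': [1, 5, 7], 'score': [4, 2, 1, 640]}
{'id': [1, 5, 7], 'score': [4, 2, 1, 640], 'rank': [44, 18, 32]}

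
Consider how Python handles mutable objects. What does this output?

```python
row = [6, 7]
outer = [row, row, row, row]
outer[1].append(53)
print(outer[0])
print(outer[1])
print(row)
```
[6, 7, 53]
[6, 7, 53]
[6, 7, 53]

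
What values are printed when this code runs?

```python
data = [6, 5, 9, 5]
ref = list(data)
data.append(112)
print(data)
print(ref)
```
[6, 5, 9, 5, 112]
[6, 5, 9, 5]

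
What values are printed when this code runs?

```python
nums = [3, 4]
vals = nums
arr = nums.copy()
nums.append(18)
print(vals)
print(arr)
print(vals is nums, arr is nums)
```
[3, 4, 18]
[3, 4]
True False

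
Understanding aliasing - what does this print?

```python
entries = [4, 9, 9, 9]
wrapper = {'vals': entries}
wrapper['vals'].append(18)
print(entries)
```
[4, 9, 9, 9, 18]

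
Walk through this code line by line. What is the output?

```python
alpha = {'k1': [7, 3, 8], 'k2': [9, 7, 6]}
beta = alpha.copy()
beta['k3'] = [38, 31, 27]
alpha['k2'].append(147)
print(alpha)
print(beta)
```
{'k1': [7, 3, 8], 'k2': [9, 7, 6, 147]}
{'k1': [7, 3, 8], 'k2': [9, 7, 6, 147], 'k3': [38, 31, 27]}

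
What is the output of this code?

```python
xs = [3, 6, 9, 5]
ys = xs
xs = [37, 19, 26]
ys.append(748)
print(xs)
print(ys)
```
[37, 19, 26]
[3, 6, 9, 5, 748]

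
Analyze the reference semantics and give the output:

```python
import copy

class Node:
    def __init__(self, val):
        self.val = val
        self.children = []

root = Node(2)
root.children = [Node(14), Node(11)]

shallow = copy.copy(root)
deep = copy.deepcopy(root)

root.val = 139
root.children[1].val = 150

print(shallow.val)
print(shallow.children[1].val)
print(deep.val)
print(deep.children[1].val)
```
2
150
2
11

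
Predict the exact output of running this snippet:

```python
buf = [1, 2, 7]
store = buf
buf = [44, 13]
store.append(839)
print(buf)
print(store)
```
[44, 13]
[1, 2, 7, 839]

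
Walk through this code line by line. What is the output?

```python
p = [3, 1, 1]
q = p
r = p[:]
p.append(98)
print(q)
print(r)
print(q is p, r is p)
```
[3, 1, 1, 98]
[3, 1, 1]
True False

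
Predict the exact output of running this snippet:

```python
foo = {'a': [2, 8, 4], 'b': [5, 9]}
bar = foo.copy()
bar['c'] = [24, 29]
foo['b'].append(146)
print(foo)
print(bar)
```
{'a': [2, 8, 4], 'b': [5, 9, 146]}
{'a': [2, 8, 4], 'b': [5, 9, 146], 'c': [24, 29]}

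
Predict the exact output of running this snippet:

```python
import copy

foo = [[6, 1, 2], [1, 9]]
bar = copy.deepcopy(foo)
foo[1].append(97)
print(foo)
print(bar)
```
[[6, 1, 2], [1, 9, 97]]
[[6, 1, 2], [1, 9]]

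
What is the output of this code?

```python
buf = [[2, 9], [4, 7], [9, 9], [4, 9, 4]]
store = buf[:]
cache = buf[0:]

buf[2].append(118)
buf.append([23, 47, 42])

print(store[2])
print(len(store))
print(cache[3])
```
[9, 9, 118]
4
[4, 9, 4]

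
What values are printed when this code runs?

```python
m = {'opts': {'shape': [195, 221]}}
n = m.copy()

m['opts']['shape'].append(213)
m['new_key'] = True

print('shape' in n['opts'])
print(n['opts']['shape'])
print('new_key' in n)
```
True
[195, 221, 213]
False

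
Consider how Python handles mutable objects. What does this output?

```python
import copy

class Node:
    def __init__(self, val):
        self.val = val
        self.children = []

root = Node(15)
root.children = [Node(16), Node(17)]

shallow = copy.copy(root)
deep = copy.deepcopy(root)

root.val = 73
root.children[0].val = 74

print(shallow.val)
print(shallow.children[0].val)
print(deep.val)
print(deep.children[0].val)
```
15
74
15
16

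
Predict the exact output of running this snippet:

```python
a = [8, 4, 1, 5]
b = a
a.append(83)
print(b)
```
[8, 4, 1, 5, 83]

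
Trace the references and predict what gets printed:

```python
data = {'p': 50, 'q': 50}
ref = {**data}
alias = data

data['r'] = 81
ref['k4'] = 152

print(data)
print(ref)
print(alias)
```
{'p': 50, 'q': 50, 'r': 81}
{'p': 50, 'q': 50, 'k4': 152}
{'p': 50, 'q': 50, 'r': 81}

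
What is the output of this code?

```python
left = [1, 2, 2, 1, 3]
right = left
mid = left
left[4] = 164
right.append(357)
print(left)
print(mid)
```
[1, 2, 2, 1, 164, 357]
[1, 2, 2, 1, 164, 357]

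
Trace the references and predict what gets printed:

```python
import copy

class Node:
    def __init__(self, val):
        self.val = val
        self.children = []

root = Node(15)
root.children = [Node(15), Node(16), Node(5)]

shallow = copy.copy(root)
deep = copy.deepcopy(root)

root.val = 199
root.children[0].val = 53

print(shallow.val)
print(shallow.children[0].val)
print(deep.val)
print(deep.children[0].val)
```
15
53
15
15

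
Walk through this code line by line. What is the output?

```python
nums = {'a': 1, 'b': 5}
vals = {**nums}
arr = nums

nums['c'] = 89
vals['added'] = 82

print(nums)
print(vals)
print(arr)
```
{'a': 1, 'b': 5, 'c': 89}
{'a': 1, 'b': 5, 'added': 82}
{'a': 1, 'b': 5, 'c': 89}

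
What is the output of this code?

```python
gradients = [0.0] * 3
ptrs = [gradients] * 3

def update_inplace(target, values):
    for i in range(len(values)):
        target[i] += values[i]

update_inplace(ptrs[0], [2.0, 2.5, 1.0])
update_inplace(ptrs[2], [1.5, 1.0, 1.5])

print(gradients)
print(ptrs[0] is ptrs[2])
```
[3.5, 3.5, 2.5]
True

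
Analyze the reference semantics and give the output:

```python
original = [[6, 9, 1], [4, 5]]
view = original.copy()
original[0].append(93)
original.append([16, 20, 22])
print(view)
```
[[6, 9, 1, 93], [4, 5]]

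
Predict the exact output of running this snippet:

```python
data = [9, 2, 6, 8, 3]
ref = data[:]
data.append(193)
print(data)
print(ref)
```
[9, 2, 6, 8, 3, 193]
[9, 2, 6, 8, 3]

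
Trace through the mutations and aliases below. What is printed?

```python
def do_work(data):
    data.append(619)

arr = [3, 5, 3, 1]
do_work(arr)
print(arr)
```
[3, 5, 3, 1, 619]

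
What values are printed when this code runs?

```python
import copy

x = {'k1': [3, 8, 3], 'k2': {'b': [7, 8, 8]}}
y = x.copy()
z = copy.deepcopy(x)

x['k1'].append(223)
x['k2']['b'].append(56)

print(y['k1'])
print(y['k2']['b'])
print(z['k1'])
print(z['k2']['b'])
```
[3, 8, 3, 223]
[7, 8, 8, 56]
[3, 8, 3]
[7, 8, 8]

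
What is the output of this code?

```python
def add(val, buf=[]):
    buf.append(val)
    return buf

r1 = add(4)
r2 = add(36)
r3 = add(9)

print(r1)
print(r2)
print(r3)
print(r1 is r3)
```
[4, 36, 9]
[4, 36, 9]
[4, 36, 9]
True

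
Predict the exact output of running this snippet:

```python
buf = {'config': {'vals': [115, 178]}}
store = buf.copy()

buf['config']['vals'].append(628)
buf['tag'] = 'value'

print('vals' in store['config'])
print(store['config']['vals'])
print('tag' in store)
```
True
[115, 178, 628]
False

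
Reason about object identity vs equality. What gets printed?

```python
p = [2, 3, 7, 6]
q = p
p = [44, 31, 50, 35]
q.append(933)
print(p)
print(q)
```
[44, 31, 50, 35]
[2, 3, 7, 6, 933]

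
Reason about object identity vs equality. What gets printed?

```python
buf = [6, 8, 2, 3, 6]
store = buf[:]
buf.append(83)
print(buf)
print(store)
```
[6, 8, 2, 3, 6, 83]
[6, 8, 2, 3, 6]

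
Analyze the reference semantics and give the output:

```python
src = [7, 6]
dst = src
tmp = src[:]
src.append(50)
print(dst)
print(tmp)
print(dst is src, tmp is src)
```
[7, 6, 50]
[7, 6]
True False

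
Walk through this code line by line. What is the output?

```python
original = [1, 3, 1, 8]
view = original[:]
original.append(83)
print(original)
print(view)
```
[1, 3, 1, 8, 83]
[1, 3, 1, 8]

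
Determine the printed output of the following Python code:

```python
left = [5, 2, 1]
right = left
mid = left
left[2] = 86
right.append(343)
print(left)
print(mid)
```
[5, 2, 86, 343]
[5, 2, 86, 343]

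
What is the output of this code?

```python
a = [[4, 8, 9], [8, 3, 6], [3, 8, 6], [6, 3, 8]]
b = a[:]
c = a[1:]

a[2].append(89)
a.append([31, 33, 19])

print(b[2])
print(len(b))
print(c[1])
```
[3, 8, 6, 89]
4
[3, 8, 6, 89]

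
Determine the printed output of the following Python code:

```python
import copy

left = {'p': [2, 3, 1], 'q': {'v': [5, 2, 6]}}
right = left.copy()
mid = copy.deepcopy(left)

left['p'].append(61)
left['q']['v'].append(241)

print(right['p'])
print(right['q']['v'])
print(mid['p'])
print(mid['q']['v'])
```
[2, 3, 1, 61]
[5, 2, 6, 241]
[2, 3, 1]
[5, 2, 6]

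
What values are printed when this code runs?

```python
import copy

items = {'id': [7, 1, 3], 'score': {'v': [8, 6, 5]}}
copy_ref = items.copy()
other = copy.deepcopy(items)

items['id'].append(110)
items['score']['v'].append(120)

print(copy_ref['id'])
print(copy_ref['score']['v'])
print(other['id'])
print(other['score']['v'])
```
[7, 1, 3, 110]
[8, 6, 5, 120]
[7, 1, 3]
[8, 6, 5]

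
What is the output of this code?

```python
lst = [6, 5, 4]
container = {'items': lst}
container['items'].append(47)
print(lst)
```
[6, 5, 4, 47]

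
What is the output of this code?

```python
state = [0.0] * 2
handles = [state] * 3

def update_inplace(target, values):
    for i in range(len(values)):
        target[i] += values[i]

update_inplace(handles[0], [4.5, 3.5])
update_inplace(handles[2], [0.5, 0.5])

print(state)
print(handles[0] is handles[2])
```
[5.0, 4.0]
True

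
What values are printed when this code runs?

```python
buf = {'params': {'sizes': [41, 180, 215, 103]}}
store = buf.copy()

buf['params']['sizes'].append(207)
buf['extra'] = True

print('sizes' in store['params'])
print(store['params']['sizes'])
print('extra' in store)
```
True
[41, 180, 215, 103, 207]
False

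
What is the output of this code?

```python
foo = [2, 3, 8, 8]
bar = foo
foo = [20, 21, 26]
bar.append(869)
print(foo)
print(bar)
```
[20, 21, 26]
[2, 3, 8, 8, 869]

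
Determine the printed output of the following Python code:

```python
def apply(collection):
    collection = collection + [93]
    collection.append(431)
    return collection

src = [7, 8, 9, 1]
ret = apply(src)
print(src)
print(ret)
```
[7, 8, 9, 1]
[7, 8, 9, 1, 93, 431]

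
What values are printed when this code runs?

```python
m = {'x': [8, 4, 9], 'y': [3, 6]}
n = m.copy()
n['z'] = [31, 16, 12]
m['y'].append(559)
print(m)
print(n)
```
{'x': [8, 4, 9], 'y': [3, 6, 559]}
{'x': [8, 4, 9], 'y': [3, 6, 559], 'z': [31, 16, 12]}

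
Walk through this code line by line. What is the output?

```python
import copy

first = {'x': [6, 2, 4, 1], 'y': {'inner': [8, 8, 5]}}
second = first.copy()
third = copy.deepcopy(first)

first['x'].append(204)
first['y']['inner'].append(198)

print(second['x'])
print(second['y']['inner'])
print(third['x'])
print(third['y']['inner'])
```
[6, 2, 4, 1, 204]
[8, 8, 5, 198]
[6, 2, 4, 1]
[8, 8, 5]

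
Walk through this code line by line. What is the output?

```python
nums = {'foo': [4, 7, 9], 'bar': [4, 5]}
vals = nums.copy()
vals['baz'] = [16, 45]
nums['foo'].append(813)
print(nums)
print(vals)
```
{'foo': [4, 7, 9, 813], 'bar': [4, 5]}
{'foo': [4, 7, 9, 813], 'bar': [4, 5], 'baz': [16, 45]}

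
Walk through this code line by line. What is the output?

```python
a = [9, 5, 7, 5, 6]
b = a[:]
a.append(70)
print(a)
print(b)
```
[9, 5, 7, 5, 6, 70]
[9, 5, 7, 5, 6]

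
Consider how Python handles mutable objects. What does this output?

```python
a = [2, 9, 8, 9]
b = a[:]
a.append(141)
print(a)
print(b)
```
[2, 9, 8, 9, 141]
[2, 9, 8, 9]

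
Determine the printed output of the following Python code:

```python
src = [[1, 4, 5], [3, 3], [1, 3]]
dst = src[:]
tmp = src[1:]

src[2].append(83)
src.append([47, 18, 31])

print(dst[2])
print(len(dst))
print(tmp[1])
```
[1, 3, 83]
3
[1, 3, 83]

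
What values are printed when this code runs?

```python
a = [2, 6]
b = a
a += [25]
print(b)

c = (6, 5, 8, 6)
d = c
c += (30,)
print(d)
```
[2, 6, 25]
(6, 5, 8, 6)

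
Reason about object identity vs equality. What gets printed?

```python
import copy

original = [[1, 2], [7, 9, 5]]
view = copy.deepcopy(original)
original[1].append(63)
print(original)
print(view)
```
[[1, 2], [7, 9, 5, 63]]
[[1, 2], [7, 9, 5]]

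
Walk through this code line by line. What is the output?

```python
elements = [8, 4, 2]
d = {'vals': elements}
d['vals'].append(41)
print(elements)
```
[8, 4, 2, 41]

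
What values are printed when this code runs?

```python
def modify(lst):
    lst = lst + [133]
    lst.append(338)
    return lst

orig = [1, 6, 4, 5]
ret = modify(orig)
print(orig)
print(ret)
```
[1, 6, 4, 5]
[1, 6, 4, 5, 133, 338]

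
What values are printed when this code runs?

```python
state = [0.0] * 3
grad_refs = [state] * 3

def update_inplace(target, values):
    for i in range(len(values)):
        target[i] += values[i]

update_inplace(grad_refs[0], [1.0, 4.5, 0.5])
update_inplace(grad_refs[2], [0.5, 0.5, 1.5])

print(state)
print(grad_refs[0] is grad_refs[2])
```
[1.5, 5.0, 2.0]
True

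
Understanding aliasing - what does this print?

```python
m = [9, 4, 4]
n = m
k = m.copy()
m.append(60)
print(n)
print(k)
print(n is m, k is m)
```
[9, 4, 4, 60]
[9, 4, 4]
True False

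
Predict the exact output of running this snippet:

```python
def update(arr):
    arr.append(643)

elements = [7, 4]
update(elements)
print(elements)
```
[7, 4, 643]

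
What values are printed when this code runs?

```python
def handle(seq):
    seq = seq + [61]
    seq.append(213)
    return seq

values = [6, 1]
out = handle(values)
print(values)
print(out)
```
[6, 1]
[6, 1, 61, 213]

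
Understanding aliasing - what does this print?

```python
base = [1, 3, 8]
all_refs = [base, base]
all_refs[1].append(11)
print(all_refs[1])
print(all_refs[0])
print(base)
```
[1, 3, 8, 11]
[1, 3, 8, 11]
[1, 3, 8, 11]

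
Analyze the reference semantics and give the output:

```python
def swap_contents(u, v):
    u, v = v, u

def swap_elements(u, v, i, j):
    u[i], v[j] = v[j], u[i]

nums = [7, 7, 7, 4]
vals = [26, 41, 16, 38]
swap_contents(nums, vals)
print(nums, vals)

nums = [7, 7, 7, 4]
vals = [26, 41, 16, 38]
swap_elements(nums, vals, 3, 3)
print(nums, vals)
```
[7, 7, 7, 4] [26, 41, 16, 38]
[7, 7, 7, 38] [26, 41, 16, 4]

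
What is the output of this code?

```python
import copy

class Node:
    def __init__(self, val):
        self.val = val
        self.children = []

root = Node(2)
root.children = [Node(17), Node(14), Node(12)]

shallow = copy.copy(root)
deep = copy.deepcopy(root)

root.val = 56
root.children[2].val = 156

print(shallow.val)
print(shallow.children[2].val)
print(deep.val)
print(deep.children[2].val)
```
2
156
2
12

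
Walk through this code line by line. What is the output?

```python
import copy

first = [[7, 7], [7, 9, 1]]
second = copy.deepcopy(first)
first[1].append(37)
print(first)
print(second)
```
[[7, 7], [7, 9, 1, 37]]
[[7, 7], [7, 9, 1]]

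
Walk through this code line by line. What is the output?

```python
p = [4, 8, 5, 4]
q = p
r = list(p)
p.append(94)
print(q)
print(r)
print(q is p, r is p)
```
[4, 8, 5, 4, 94]
[4, 8, 5, 4]
True False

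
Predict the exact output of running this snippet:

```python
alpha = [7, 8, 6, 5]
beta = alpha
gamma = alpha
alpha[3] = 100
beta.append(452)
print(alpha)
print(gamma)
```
[7, 8, 6, 100, 452]
[7, 8, 6, 100, 452]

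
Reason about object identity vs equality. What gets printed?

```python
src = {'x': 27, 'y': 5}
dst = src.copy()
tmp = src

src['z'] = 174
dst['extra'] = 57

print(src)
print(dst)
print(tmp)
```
{'x': 27, 'y': 5, 'z': 174}
{'x': 27, 'y': 5, 'extra': 57}
{'x': 27, 'y': 5, 'z': 174}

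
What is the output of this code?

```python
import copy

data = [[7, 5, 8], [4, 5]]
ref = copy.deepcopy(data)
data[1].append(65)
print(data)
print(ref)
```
[[7, 5, 8], [4, 5, 65]]
[[7, 5, 8], [4, 5]]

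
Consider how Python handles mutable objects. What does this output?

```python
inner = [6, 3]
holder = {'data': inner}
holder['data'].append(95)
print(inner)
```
[6, 3, 95]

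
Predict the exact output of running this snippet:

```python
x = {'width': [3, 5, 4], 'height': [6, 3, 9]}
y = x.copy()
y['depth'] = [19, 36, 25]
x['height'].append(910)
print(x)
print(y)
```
{'width': [3, 5, 4], 'height': [6, 3, 9, 910]}
{'width': [3, 5, 4], 'height': [6, 3, 9, 910], 'depth': [19, 36, 25]}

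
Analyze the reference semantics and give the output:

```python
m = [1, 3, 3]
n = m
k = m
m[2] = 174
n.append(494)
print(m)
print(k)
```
[1, 3, 174, 494]
[1, 3, 174, 494]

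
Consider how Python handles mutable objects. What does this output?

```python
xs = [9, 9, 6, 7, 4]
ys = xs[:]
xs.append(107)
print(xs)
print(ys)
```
[9, 9, 6, 7, 4, 107]
[9, 9, 6, 7, 4]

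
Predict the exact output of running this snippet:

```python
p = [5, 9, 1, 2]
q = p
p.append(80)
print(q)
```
[5, 9, 1, 2, 80]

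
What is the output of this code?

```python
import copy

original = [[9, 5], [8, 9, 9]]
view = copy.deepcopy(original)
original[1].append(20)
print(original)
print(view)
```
[[9, 5], [8, 9, 9, 20]]
[[9, 5], [8, 9, 9]]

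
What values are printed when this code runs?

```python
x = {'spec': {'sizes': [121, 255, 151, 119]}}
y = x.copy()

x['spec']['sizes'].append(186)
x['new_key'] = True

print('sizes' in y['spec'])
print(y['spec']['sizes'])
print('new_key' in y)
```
True
[121, 255, 151, 119, 186]
False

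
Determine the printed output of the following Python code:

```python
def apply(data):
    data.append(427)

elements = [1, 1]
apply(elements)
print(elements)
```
[1, 1, 427]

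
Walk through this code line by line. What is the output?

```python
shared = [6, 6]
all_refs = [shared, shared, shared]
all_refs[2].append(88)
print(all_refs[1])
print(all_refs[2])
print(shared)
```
[6, 6, 88]
[6, 6, 88]
[6, 6, 88]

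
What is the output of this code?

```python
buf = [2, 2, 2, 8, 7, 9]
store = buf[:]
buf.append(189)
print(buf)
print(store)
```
[2, 2, 2, 8, 7, 9, 189]
[2, 2, 2, 8, 7, 9]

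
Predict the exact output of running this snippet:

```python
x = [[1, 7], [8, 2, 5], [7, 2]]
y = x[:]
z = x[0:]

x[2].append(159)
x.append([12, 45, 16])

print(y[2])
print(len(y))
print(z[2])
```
[7, 2, 159]
3
[7, 2, 159]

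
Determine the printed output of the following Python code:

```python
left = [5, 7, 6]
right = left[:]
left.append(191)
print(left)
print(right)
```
[5, 7, 6, 191]
[5, 7, 6]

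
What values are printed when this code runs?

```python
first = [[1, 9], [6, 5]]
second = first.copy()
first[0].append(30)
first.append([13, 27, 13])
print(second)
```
[[1, 9, 30], [6, 5]]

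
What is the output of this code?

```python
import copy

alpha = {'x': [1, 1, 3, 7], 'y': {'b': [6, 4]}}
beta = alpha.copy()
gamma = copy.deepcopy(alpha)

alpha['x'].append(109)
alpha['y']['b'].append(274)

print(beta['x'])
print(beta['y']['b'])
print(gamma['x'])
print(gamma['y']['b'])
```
[1, 1, 3, 7, 109]
[6, 4, 274]
[1, 1, 3, 7]
[6, 4]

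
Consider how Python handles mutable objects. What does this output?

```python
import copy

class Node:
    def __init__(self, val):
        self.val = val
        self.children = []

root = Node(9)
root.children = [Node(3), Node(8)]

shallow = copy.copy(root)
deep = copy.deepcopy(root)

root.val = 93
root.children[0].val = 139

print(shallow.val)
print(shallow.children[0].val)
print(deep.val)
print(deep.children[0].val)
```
9
139
9
3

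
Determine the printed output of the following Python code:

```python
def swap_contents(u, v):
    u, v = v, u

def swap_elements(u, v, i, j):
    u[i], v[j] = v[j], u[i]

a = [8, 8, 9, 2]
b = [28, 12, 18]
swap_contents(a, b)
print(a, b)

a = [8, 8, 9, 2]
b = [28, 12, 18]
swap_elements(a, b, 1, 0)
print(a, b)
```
[8, 8, 9, 2] [28, 12, 18]
[8, 28, 9, 2] [8, 12, 18]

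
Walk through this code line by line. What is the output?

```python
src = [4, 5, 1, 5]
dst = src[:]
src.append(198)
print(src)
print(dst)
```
[4, 5, 1, 5, 198]
[4, 5, 1, 5]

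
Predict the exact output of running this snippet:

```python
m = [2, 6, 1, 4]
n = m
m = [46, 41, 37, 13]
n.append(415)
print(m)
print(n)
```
[46, 41, 37, 13]
[2, 6, 1, 4, 415]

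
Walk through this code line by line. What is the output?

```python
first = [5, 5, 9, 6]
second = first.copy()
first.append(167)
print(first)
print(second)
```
[5, 5, 9, 6, 167]
[5, 5, 9, 6]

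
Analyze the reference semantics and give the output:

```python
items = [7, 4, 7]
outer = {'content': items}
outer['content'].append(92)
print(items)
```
[7, 4, 7, 92]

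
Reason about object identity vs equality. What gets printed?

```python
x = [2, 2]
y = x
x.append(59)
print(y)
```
[2, 2, 59]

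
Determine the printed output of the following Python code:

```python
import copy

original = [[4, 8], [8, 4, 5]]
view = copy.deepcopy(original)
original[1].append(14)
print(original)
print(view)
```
[[4, 8], [8, 4, 5, 14]]
[[4, 8], [8, 4, 5]]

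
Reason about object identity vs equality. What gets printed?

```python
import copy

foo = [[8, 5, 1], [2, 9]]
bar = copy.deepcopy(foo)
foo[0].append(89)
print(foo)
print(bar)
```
[[8, 5, 1, 89], [2, 9]]
[[8, 5, 1], [2, 9]]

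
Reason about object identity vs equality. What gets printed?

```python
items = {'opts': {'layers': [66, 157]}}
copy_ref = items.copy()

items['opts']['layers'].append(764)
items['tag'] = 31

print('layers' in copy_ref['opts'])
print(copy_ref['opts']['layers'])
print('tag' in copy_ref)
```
True
[66, 157, 764]
False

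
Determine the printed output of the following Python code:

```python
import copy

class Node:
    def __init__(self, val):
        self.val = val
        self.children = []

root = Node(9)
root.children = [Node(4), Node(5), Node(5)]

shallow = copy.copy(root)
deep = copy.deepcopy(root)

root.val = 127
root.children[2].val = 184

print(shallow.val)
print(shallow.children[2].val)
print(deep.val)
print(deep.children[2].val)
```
9
184
9
5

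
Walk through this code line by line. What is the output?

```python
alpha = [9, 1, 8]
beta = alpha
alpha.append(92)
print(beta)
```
[9, 1, 8, 92]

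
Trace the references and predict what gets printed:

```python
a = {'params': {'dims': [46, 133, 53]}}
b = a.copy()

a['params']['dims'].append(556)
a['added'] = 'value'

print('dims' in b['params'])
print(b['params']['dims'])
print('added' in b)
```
True
[46, 133, 53, 556]
False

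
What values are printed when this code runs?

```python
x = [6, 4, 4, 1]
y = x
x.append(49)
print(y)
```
[6, 4, 4, 1, 49]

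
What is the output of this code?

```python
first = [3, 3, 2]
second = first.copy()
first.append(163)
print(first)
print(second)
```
[3, 3, 2, 163]
[3, 3, 2]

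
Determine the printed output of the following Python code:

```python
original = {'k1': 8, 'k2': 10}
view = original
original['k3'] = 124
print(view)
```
{'k1': 8, 'k2': 10, 'k3': 124}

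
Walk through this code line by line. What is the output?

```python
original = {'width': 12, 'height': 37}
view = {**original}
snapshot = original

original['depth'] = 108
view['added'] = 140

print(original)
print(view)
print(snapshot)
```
{'width': 12, 'height': 37, 'depth': 108}
{'width': 12, 'height': 37, 'added': 140}
{'width': 12, 'height': 37, 'depth': 108}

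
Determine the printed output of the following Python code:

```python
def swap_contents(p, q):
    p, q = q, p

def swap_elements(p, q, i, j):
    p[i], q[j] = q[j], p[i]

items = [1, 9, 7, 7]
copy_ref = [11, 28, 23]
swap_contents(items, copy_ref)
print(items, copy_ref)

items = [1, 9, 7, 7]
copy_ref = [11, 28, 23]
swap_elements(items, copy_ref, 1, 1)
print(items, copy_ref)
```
[1, 9, 7, 7] [11, 28, 23]
[1, 28, 7, 7] [11, 9, 23]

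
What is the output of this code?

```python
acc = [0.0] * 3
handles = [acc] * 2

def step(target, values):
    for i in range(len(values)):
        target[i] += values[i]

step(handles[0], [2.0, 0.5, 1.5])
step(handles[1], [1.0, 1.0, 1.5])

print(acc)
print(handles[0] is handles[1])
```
[3.0, 1.5, 3.0]
True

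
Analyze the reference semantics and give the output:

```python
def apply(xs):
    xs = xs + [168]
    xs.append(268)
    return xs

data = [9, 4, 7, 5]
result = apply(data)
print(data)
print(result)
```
[9, 4, 7, 5]
[9, 4, 7, 5, 168, 268]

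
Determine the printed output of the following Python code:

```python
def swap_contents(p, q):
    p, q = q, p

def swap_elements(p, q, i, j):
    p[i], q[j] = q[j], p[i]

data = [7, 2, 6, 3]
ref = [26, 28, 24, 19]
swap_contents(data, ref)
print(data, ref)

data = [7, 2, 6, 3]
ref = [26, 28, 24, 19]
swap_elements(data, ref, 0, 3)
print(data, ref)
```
[7, 2, 6, 3] [26, 28, 24, 19]
[19, 2, 6, 3] [26, 28, 24, 7]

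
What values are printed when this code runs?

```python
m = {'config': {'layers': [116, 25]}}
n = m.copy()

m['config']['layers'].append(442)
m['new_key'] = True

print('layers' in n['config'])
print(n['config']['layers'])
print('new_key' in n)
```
True
[116, 25, 442]
False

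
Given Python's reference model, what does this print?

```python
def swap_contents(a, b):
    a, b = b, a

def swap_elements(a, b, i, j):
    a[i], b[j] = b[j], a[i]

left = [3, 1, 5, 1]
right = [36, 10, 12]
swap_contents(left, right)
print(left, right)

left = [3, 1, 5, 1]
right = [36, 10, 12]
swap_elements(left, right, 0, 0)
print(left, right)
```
[3, 1, 5, 1] [36, 10, 12]
[36, 1, 5, 1] [3, 10, 12]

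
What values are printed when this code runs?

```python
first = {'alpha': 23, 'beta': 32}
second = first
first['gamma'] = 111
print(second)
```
{'alpha': 23, 'beta': 32, 'gamma': 111}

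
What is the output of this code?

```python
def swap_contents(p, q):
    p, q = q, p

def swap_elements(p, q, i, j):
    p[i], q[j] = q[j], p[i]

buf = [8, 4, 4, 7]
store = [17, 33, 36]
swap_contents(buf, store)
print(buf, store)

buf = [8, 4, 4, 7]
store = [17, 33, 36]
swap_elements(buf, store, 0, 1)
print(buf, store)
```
[8, 4, 4, 7] [17, 33, 36]
[33, 4, 4, 7] [17, 8, 36]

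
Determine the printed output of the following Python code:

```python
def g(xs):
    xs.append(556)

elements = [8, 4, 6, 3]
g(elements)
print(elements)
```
[8, 4, 6, 3, 556]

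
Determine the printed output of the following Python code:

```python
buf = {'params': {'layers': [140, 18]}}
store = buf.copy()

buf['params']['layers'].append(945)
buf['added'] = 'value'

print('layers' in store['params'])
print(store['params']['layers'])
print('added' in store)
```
True
[140, 18, 945]
False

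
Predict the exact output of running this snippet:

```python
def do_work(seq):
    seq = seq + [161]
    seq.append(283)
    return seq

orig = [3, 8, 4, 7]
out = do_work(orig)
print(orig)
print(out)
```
[3, 8, 4, 7]
[3, 8, 4, 7, 161, 283]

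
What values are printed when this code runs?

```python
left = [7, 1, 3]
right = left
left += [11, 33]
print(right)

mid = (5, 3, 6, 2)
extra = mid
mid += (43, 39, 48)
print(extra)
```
[7, 1, 3, 11, 33]
(5, 3, 6, 2)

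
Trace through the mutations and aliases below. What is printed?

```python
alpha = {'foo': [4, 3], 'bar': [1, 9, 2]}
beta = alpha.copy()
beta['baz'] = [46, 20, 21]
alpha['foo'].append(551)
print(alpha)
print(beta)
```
{'foo': [4, 3, 551], 'bar': [1, 9, 2]}
{'foo': [4, 3, 551], 'bar': [1, 9, 2], 'baz': [46, 20, 21]}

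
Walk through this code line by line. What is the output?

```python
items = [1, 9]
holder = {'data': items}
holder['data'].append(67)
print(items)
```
[1, 9, 67]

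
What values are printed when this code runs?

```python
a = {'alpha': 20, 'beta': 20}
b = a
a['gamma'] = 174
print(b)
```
{'alpha': 20, 'beta': 20, 'gamma': 174}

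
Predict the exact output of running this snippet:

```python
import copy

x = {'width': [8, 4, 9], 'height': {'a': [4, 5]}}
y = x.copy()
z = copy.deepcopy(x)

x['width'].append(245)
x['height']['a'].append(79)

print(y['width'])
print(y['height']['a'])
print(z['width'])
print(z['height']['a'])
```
[8, 4, 9, 245]
[4, 5, 79]
[8, 4, 9]
[4, 5]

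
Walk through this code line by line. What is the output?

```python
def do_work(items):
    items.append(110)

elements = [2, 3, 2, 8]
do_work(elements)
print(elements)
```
[2, 3, 2, 8, 110]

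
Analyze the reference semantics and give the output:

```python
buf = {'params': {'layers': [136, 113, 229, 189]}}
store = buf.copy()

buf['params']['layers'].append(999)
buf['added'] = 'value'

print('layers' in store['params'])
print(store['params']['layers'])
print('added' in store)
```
True
[136, 113, 229, 189, 999]
False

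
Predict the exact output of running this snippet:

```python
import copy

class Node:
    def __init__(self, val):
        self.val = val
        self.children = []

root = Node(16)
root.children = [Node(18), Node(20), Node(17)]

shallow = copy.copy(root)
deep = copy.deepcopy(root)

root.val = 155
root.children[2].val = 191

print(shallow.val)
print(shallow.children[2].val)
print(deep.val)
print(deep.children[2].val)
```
16
191
16
17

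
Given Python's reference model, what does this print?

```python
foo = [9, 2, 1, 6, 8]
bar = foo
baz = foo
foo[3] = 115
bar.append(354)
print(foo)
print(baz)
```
[9, 2, 1, 115, 8, 354]
[9, 2, 1, 115, 8, 354]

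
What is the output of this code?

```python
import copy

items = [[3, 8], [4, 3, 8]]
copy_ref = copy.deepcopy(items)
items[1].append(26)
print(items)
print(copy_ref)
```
[[3, 8], [4, 3, 8, 26]]
[[3, 8], [4, 3, 8]]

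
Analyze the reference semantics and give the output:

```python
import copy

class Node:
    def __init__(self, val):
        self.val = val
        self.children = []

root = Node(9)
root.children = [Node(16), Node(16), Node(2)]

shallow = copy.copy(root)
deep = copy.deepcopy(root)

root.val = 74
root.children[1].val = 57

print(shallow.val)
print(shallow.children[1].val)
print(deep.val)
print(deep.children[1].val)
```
9
57
9
16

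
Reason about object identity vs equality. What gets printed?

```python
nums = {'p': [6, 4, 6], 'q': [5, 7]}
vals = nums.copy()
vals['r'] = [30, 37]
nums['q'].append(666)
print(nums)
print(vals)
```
{'p': [6, 4, 6], 'q': [5, 7, 666]}
{'p': [6, 4, 6], 'q': [5, 7, 666], 'r': [30, 37]}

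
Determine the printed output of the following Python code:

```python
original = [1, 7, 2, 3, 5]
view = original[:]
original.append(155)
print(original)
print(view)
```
[1, 7, 2, 3, 5, 155]
[1, 7, 2, 3, 5]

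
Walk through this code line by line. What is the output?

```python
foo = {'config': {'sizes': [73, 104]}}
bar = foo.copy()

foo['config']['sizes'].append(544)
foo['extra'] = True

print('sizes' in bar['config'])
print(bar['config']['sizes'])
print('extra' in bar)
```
True
[73, 104, 544]
False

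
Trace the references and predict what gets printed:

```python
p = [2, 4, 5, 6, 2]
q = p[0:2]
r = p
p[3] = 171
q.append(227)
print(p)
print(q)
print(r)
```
[2, 4, 5, 171, 2]
[2, 4, 227]
[2, 4, 5, 171, 2]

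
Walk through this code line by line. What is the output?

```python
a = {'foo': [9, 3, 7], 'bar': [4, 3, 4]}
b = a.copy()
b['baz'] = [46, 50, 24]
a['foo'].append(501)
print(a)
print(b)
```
{'foo': [9, 3, 7, 501], 'bar': [4, 3, 4]}
{'foo': [9, 3, 7, 501], 'bar': [4, 3, 4], 'baz': [46, 50, 24]}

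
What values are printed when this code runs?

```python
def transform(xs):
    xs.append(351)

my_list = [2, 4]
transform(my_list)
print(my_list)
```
[2, 4, 351]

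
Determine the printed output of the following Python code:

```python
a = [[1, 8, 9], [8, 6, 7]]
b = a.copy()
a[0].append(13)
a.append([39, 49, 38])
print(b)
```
[[1, 8, 9, 13], [8, 6, 7]]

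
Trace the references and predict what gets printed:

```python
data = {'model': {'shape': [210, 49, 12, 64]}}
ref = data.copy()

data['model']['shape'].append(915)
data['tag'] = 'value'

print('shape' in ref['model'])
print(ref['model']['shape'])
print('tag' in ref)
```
True
[210, 49, 12, 64, 915]
False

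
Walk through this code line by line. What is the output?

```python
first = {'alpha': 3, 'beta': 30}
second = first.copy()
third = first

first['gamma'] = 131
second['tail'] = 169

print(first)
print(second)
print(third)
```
{'alpha': 3, 'beta': 30, 'gamma': 131}
{'alpha': 3, 'beta': 30, 'tail': 169}
{'alpha': 3, 'beta': 30, 'gamma': 131}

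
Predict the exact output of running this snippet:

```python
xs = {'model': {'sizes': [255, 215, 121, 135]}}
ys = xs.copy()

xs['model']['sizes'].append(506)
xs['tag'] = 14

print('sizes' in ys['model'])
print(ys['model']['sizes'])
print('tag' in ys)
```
True
[255, 215, 121, 135, 506]
False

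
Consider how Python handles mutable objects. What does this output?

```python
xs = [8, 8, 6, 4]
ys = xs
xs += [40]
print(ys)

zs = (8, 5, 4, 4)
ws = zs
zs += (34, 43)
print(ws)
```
[8, 8, 6, 4, 40]
(8, 5, 4, 4)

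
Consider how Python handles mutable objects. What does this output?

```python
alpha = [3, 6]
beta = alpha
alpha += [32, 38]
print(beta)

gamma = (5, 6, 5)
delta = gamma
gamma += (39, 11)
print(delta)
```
[3, 6, 32, 38]
(5, 6, 5)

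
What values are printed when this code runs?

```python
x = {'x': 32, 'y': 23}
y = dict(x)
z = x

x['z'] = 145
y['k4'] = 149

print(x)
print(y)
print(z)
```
{'x': 32, 'y': 23, 'z': 145}
{'x': 32, 'y': 23, 'k4': 149}
{'x': 32, 'y': 23, 'z': 145}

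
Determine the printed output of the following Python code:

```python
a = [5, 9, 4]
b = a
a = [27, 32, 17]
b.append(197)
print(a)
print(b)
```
[27, 32, 17]
[5, 9, 4, 197]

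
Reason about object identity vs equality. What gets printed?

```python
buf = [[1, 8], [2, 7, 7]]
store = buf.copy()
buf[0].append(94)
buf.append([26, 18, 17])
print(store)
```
[[1, 8, 94], [2, 7, 7]]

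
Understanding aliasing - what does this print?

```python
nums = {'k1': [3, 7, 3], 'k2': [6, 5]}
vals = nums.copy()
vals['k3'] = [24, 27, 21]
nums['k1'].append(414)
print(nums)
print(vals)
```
{'k1': [3, 7, 3, 414], 'k2': [6, 5]}
{'k1': [3, 7, 3, 414], 'k2': [6, 5], 'k3': [24, 27, 21]}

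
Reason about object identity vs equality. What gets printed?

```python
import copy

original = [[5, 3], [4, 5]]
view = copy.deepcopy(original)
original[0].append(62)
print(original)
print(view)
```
[[5, 3, 62], [4, 5]]
[[5, 3], [4, 5]]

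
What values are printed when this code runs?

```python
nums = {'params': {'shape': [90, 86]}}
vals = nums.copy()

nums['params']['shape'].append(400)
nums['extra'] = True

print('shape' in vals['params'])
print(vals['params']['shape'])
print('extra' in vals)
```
True
[90, 86, 400]
False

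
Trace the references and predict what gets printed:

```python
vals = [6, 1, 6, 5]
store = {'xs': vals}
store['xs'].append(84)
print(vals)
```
[6, 1, 6, 5, 84]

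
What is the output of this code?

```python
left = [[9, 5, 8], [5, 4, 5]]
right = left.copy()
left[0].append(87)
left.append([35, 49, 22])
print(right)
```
[[9, 5, 8, 87], [5, 4, 5]]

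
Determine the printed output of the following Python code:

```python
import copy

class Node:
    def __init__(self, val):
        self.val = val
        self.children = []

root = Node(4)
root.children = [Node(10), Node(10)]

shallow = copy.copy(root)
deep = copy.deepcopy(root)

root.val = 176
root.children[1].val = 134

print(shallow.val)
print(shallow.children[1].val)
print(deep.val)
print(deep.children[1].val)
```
4
134
4
10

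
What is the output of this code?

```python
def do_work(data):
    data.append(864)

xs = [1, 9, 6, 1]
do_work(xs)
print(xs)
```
[1, 9, 6, 1, 864]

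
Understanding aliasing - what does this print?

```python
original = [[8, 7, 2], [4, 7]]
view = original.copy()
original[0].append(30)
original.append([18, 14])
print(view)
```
[[8, 7, 2, 30], [4, 7]]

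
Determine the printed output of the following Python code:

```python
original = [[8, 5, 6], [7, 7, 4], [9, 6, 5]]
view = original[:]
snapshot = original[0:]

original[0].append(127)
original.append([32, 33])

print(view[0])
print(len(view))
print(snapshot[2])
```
[8, 5, 6, 127]
3
[9, 6, 5]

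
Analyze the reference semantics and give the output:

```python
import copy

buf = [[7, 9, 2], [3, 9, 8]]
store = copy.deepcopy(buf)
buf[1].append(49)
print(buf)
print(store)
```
[[7, 9, 2], [3, 9, 8, 49]]
[[7, 9, 2], [3, 9, 8]]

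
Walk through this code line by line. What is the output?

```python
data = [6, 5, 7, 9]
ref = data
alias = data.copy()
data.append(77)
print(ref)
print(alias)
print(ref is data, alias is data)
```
[6, 5, 7, 9, 77]
[6, 5, 7, 9]
True False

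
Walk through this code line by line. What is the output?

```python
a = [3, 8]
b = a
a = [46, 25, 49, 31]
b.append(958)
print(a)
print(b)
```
[46, 25, 49, 31]
[3, 8, 958]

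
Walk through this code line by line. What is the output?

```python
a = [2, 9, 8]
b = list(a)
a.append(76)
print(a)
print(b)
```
[2, 9, 8, 76]
[2, 9, 8]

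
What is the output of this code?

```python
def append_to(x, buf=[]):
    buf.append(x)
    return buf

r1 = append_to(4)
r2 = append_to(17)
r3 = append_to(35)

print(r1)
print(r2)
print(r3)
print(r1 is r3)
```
[4, 17, 35]
[4, 17, 35]
[4, 17, 35]
True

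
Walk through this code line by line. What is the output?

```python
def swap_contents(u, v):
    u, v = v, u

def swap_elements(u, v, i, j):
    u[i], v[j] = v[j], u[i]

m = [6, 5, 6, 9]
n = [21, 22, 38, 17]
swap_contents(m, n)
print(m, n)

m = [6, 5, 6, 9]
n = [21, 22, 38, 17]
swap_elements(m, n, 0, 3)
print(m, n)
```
[6, 5, 6, 9] [21, 22, 38, 17]
[17, 5, 6, 9] [21, 22, 38, 6]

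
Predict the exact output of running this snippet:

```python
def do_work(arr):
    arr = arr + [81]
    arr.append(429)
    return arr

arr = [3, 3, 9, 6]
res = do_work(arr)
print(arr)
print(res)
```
[3, 3, 9, 6]
[3, 3, 9, 6, 81, 429]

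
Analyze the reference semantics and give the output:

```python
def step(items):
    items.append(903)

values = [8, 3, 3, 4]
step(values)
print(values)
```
[8, 3, 3, 4, 903]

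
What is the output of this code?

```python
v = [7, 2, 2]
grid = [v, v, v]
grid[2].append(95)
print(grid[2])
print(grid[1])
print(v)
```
[7, 2, 2, 95]
[7, 2, 2, 95]
[7, 2, 2, 95]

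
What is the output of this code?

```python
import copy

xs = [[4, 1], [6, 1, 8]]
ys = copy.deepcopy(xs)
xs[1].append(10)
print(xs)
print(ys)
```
[[4, 1], [6, 1, 8, 10]]
[[4, 1], [6, 1, 8]]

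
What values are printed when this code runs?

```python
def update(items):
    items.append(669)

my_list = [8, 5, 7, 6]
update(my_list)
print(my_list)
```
[8, 5, 7, 6, 669]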